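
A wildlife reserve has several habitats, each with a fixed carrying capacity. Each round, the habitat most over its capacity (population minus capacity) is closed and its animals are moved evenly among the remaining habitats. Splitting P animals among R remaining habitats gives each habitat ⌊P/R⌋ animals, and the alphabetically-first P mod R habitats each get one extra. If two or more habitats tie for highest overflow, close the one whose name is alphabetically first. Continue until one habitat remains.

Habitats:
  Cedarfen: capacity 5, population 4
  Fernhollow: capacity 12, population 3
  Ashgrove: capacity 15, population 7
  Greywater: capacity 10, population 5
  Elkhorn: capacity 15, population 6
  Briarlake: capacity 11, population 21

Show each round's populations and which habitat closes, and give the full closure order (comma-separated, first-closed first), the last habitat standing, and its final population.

Round 1: Ashgrove=7 Briarlake=21 Cedarfen=4 Elkhorn=6 Fernhollow=3 Greywater=5 → close Briarlake (overflow 10)
  21÷5 = 4 each, +1 to first 1
Round 2: Ashgrove=12 Cedarfen=8 Elkhorn=10 Fernhollow=7 Greywater=9 → close Cedarfen (overflow 3)
  8÷4 = 2 each, +1 to first 0
Round 3: Ashgrove=14 Elkhorn=12 Fernhollow=9 Greywater=11 → close Greywater (overflow 1)
  11÷3 = 3 each, +1 to first 2
Round 4: Ashgrove=18 Elkhorn=16 Fernhollow=12 → close Ashgrove (overflow 3)
  18÷2 = 9 each, +1 to first 0
Round 5: Elkhorn=25 Fernhollow=21 → close Elkhorn (overflow 10)
  25÷1 = 25 each, +1 to first 0

Closure order: Briarlake, Cedarfen, Greywater, Ashgrove, Elkhorn
Last habitat: Fernhollow with 46 animals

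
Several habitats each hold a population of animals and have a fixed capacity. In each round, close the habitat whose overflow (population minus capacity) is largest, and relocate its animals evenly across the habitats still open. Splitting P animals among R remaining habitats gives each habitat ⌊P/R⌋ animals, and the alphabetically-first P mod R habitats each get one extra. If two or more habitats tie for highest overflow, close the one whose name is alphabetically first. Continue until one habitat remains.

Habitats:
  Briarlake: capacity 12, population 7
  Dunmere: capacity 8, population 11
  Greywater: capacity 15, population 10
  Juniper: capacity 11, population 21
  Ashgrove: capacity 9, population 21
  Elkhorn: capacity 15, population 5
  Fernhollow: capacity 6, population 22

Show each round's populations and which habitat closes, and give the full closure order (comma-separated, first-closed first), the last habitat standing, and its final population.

Closure order: Fernhollow, Ashgrove, Juniper, Dunmere, Briarlake, Greywater
Last habitat: Elkhorn with 97 animals

Round 1: Ashgrove=21 Briarlake=7 Dunmere=11 Elkhorn=5 Fernhollow=22 Greywater=10 Juniper=21 → close Fernhollow (overflow 16)
  22÷6 = 3 each, +1 to first 4
Round 2: Ashgrove=25 Briarlake=11 Dunmere=15 Elkhorn=9 Greywater=13 Juniper=24 → close Ashgrove (overflow 16)
  25÷5 = 5 each, +1 to first 0
Round 3: Briarlake=16 Dunmere=20 Elkhorn=14 Greywater=18 Juniper=29 → close Juniper (overflow 18)
  29÷4 = 7 each, +1 to first 1
Round 4: Briarlake=24 Dunmere=27 Elkhorn=21 Greywater=25 → close Dunmere (overflow 19)
  27÷3 = 9 each, +1 to first 0
Round 5: Briarlake=33 Elkhorn=30 Greywater=34 → close Briarlake (overflow 21)
  33÷2 = 16 each, +1 to first 1
Round 6: Elkhorn=47 Greywater=50 → close Greywater (overflow 35)
  50÷1 = 50 each, +1 to first 0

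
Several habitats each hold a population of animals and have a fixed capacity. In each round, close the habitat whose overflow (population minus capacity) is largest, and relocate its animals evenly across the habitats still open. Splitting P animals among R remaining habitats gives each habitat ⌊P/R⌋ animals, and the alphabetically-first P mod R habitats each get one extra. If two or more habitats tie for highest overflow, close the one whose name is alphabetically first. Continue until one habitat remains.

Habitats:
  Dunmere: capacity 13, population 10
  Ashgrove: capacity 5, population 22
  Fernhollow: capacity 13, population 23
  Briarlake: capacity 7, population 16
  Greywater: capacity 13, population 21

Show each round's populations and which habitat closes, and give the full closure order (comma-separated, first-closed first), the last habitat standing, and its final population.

Closure order: Ashgrove, Briarlake, Fernhollow, Greywater
Last habitat: Dunmere with 92 animals

Round 1: Ashgrove=22 Briarlake=16 Dunmere=10 Fernhollow=23 Greywater=21 → close Ashgrove (overflow 17)
  22÷4 = 5 each, +1 to first 2
Round 2: Briarlake=22 Dunmere=16 Fernhollow=28 Greywater=26 → close Briarlake (overflow 15)
  22÷3 = 7 each, +1 to first 1
Round 3: Dunmere=24 Fernhollow=35 Greywater=33 → close Fernhollow (overflow 22)
  35÷2 = 17 each, +1 to first 1
Round 4: Dunmere=42 Greywater=50 → close Greywater (overflow 37)
  50÷1 = 50 each, +1 to first 0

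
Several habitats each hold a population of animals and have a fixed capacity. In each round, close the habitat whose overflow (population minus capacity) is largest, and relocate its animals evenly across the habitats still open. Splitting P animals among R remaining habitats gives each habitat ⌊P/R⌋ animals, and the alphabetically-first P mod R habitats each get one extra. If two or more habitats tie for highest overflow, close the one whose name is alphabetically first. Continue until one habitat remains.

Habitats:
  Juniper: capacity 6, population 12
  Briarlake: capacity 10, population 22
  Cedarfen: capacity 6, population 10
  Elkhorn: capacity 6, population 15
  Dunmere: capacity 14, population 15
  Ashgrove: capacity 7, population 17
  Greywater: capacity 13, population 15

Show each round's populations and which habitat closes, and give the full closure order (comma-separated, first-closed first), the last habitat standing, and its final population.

Round 1: Ashgrove=17 Briarlake=22 Cedarfen=10 Dunmere=15 Elkhorn=15 Greywater=15 Juniper=12 → close Briarlake (overflow 12)
  22÷6 = 3 each, +1 to first 4
Round 2: Ashgrove=21 Cedarfen=14 Dunmere=19 Elkhorn=19 Greywater=18 Juniper=15 → close Ashgrove (overflow 14)
  21÷5 = 4 each, +1 to first 1
Round 3: Cedarfen=19 Dunmere=23 Elkhorn=23 Greywater=22 Juniper=19 → close Elkhorn (overflow 17)
  23÷4 = 5 each, +1 to first 3
Round 4: Cedarfen=25 Dunmere=29 Greywater=28 Juniper=24 → close Cedarfen (overflow 19)
  25÷3 = 8 each, +1 to first 1
Round 5: Dunmere=38 Greywater=36 Juniper=32 → close Juniper (overflow 26)
  32÷2 = 16 each, +1 to first 0
Round 6: Dunmere=54 Greywater=52 → close Dunmere (overflow 40)
  54÷1 = 54 each, +1 to first 0

Closure order: Briarlake, Ashgrove, Elkhorn, Cedarfen, Juniper, Dunmere
Last habitat: Greywater with 106 animals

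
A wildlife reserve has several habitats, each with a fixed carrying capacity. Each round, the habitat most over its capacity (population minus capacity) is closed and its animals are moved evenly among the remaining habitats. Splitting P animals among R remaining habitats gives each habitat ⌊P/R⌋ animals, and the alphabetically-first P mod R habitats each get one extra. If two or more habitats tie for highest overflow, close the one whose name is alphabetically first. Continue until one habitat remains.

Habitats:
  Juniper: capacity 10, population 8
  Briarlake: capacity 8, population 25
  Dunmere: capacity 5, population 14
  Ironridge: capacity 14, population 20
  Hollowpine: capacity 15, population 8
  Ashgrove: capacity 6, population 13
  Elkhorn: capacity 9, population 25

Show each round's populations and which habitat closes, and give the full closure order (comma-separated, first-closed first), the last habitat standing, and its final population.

Closure order: Briarlake, Elkhorn, Dunmere, Ashgrove, Ironridge, Juniper
Last habitat: Hollowpine with 113 animals

Round 1: Ashgrove=13 Briarlake=25 Dunmere=14 Elkhorn=25 Hollowpine=8 Ironridge=20 Juniper=8 → close Briarlake (overflow 17)
  25÷6 = 4 each, +1 to first 1
Round 2: Ashgrove=18 Dunmere=18 Elkhorn=29 Hollowpine=12 Ironridge=24 Juniper=12 → close Elkhorn (overflow 20)
  29÷5 = 5 each, +1 to first 4
Round 3: Ashgrove=24 Dunmere=24 Hollowpine=18 Ironridge=30 Juniper=17 → close Dunmere (overflow 19)
  24÷4 = 6 each, +1 to first 0
Round 4: Ashgrove=30 Hollowpine=24 Ironridge=36 Juniper=23 → close Ashgrove (overflow 24)
  30÷3 = 10 each, +1 to first 0
Round 5: Hollowpine=34 Ironridge=46 Juniper=33 → close Ironridge (overflow 32)
  46÷2 = 23 each, +1 to first 0
Round 6: Hollowpine=57 Juniper=56 → close Juniper (overflow 46)
  56÷1 = 56 each, +1 to first 0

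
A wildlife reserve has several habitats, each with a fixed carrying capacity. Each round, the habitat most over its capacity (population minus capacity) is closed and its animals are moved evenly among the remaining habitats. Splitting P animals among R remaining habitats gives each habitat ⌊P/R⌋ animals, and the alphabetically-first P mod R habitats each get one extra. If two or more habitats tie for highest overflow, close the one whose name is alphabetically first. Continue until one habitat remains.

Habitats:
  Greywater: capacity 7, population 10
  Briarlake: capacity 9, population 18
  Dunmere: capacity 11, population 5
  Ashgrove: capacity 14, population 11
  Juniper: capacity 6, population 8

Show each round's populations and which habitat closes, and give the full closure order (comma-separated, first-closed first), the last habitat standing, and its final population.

Closure order: Briarlake, Greywater, Juniper, Ashgrove
Last habitat: Dunmere with 52 animals

Round 1: Ashgrove=11 Briarlake=18 Dunmere=5 Greywater=10 Juniper=8 → close Briarlake (overflow 9)
  18÷4 = 4 each, +1 to first 2
Round 2: Ashgrove=16 Dunmere=10 Greywater=14 Juniper=12 → close Greywater (overflow 7)
  14÷3 = 4 each, +1 to first 2
Round 3: Ashgrove=21 Dunmere=15 Juniper=16 → close Juniper (overflow 10)
  16÷2 = 8 each, +1 to first 0
Round 4: Ashgrove=29 Dunmere=23 → close Ashgrove (overflow 15)
  29÷1 = 29 each, +1 to first 0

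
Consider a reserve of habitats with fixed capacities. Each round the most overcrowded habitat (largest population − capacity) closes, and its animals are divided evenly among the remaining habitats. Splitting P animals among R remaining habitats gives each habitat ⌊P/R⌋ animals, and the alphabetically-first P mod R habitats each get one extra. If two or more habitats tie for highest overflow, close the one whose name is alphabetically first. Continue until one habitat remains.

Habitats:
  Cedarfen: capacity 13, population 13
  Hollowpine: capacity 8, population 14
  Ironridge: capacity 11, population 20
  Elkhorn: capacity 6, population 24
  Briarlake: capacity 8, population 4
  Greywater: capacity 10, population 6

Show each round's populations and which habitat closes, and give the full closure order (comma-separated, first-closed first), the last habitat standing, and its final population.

Round 1: Briarlake=4 Cedarfen=13 Elkhorn=24 Greywater=6 Hollowpine=14 Ironridge=20 → close Elkhorn (overflow 18)
  24÷5 = 4 each, +1 to first 4
Round 2: Briarlake=9 Cedarfen=18 Greywater=11 Hollowpine=19 Ironridge=24 → close Ironridge (overflow 13)
  24÷4 = 6 each, +1 to first 0
Round 3: Briarlake=15 Cedarfen=24 Greywater=17 Hollowpine=25 → close Hollowpine (overflow 17)
  25÷3 = 8 each, +1 to first 1
Round 4: Briarlake=24 Cedarfen=32 Greywater=25 → close Cedarfen (overflow 19)
  32÷2 = 16 each, +1 to first 0
Round 5: Briarlake=40 Greywater=41 → close Briarlake (overflow 32)
  40÷1 = 40 each, +1 to first 0

Closure order: Elkhorn, Ironridge, Hollowpine, Cedarfen, Briarlake
Last habitat: Greywater with 81 animals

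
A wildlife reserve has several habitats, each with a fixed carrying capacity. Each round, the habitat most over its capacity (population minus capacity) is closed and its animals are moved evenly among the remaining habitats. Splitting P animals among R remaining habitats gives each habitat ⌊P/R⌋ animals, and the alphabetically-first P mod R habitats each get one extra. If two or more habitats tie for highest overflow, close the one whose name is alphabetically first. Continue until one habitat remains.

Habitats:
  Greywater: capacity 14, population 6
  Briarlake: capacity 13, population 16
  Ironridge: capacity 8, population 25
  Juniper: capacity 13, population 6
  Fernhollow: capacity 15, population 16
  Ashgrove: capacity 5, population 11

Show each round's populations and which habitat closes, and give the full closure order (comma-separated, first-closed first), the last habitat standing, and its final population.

Closure order: Ironridge, Ashgrove, Briarlake, Fernhollow, Juniper
Last habitat: Greywater with 80 animals

Round 1: Ashgrove=11 Briarlake=16 Fernhollow=16 Greywater=6 Ironridge=25 Juniper=6 → close Ironridge (overflow 17)
  25÷5 = 5 each, +1 to first 0
Round 2: Ashgrove=16 Briarlake=21 Fernhollow=21 Greywater=11 Juniper=11 → close Ashgrove (overflow 11)
  16÷4 = 4 each, +1 to first 0
Round 3: Briarlake=25 Fernhollow=25 Greywater=15 Juniper=15 → close Briarlake (overflow 12)
  25÷3 = 8 each, +1 to first 1
Round 4: Fernhollow=34 Greywater=23 Juniper=23 → close Fernhollow (overflow 19)
  34÷2 = 17 each, +1 to first 0
Round 5: Greywater=40 Juniper=40 → close Juniper (overflow 27)
  40÷1 = 40 each, +1 to first 0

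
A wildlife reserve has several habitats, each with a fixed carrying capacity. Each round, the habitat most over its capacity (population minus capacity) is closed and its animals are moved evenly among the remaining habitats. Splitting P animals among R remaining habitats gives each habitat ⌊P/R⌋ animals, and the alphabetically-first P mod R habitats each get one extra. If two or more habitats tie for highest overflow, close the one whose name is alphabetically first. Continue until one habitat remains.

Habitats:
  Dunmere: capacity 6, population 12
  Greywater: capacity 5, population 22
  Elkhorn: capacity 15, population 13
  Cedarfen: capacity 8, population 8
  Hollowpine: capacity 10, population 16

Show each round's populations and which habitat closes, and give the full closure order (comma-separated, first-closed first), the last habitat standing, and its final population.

Round 1: Cedarfen=8 Dunmere=12 Elkhorn=13 Greywater=22 Hollowpine=16 → close Greywater (overflow 17)
  22÷4 = 5 each, +1 to first 2
Round 2: Cedarfen=14 Dunmere=18 Elkhorn=18 Hollowpine=21 → close Dunmere (overflow 12)
  18÷3 = 6 each, +1 to first 0
Round 3: Cedarfen=20 Elkhorn=24 Hollowpine=27 → close Hollowpine (overflow 17)
  27÷2 = 13 each, +1 to first 1
Round 4: Cedarfen=34 Elkhorn=37 → close Cedarfen (overflow 26)
  34÷1 = 34 each, +1 to first 0

Closure order: Greywater, Dunmere, Hollowpine, Cedarfen
Last habitat: Elkhorn with 71 animals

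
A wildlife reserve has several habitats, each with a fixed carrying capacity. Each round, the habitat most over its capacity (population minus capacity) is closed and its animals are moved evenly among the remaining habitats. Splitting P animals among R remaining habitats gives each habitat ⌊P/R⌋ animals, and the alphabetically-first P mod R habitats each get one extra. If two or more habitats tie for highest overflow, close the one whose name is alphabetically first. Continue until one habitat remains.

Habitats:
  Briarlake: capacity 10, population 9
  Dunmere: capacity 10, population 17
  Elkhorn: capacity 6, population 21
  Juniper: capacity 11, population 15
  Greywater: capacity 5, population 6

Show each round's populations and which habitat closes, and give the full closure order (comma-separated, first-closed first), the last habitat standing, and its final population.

Closure order: Elkhorn, Dunmere, Juniper, Briarlake
Last habitat: Greywater with 68 animals

Round 1: Briarlake=9 Dunmere=17 Elkhorn=21 Greywater=6 Juniper=15 → close Elkhorn (overflow 15)
  21÷4 = 5 each, +1 to first 1
Round 2: Briarlake=15 Dunmere=22 Greywater=11 Juniper=20 → close Dunmere (overflow 12)
  22÷3 = 7 each, +1 to first 1
Round 3: Briarlake=23 Greywater=18 Juniper=27 → close Juniper (overflow 16)
  27÷2 = 13 each, +1 to first 1
Round 4: Briarlake=37 Greywater=31 → close Briarlake (overflow 27)
  37÷1 = 37 each, +1 to first 0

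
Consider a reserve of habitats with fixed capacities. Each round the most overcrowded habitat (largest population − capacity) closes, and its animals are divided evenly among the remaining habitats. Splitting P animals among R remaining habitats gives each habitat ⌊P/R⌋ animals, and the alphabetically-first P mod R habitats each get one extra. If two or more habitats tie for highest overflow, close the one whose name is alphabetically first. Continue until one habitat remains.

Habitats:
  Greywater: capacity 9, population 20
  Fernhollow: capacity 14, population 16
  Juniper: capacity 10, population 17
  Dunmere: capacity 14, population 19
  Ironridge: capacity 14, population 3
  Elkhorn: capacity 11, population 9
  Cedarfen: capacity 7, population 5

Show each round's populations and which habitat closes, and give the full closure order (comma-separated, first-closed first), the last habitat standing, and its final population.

Round 1: Cedarfen=5 Dunmere=19 Elkhorn=9 Fernhollow=16 Greywater=20 Ironridge=3 Juniper=17 → close Greywater (overflow 11)
  20÷6 = 3 each, +1 to first 2
Round 2: Cedarfen=9 Dunmere=23 Elkhorn=12 Fernhollow=19 Ironridge=6 Juniper=20 → close Juniper (overflow 10)
  20÷5 = 4 each, +1 to first 0
Round 3: Cedarfen=13 Dunmere=27 Elkhorn=16 Fernhollow=23 Ironridge=10 → close Dunmere (overflow 13)
  27÷4 = 6 each, +1 to first 3
Round 4: Cedarfen=20 Elkhorn=23 Fernhollow=30 Ironridge=16 → close Fernhollow (overflow 16)
  30÷3 = 10 each, +1 to first 0
Round 5: Cedarfen=30 Elkhorn=33 Ironridge=26 → close Cedarfen (overflow 23)
  30÷2 = 15 each, +1 to first 0
Round 6: Elkhorn=48 Ironridge=41 → close Elkhorn (overflow 37)
  48÷1 = 48 each, +1 to first 0

Closure order: Greywater, Juniper, Dunmere, Fernhollow, Cedarfen, Elkhorn
Last habitat: Ironridge with 89 animals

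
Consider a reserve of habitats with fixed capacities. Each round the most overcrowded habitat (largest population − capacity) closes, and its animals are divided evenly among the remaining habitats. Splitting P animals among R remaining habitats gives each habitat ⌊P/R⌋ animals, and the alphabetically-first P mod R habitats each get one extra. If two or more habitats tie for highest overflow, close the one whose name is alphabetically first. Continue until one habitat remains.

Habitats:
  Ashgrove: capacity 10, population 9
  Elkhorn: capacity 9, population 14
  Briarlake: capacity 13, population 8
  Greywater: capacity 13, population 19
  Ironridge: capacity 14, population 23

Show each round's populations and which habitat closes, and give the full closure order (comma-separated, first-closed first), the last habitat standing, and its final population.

Round 1: Ashgrove=9 Briarlake=8 Elkhorn=14 Greywater=19 Ironridge=23 → close Ironridge (overflow 9)
  23÷4 = 5 each, +1 to first 3
Round 2: Ashgrove=15 Briarlake=14 Elkhorn=20 Greywater=24 → close Elkhorn (overflow 11)
  20÷3 = 6 each, +1 to first 2
Round 3: Ashgrove=22 Briarlake=21 Greywater=30 → close Greywater (overflow 17)
  30÷2 = 15 each, +1 to first 0
Round 4: Ashgrove=37 Briarlake=36 → close Ashgrove (overflow 27)
  37÷1 = 37 each, +1 to first 0

Closure order: Ironridge, Elkhorn, Greywater, Ashgrove
Last habitat: Briarlake with 73 animals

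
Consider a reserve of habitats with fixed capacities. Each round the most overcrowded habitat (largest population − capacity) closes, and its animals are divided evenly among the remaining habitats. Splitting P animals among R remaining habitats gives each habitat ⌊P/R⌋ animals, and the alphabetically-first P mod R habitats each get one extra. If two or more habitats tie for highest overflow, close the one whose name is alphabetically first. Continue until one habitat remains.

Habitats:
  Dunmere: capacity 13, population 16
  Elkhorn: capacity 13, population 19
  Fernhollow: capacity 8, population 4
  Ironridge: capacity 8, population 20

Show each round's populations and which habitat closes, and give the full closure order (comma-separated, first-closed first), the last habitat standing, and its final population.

Round 1: Dunmere=16 Elkhorn=19 Fernhollow=4 Ironridge=20 → close Ironridge (overflow 12)
  20÷3 = 6 each, +1 to first 2
Round 2: Dunmere=23 Elkhorn=26 Fernhollow=10 → close Elkhorn (overflow 13)
  26÷2 = 13 each, +1 to first 0
Round 3: Dunmere=36 Fernhollow=23 → close Dunmere (overflow 23)
  36÷1 = 36 each, +1 to first 0

Closure order: Ironridge, Elkhorn, Dunmere
Last habitat: Fernhollow with 59 animals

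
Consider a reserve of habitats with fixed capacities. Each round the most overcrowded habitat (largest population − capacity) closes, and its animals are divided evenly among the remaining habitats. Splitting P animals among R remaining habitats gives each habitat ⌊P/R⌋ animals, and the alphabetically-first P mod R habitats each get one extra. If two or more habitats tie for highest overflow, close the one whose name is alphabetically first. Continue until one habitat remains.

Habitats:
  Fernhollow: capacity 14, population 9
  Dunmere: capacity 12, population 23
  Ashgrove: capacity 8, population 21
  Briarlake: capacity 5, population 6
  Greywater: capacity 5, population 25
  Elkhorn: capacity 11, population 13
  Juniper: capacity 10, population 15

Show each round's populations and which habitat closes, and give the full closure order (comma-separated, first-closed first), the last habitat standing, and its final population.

Round 1: Ashgrove=21 Briarlake=6 Dunmere=23 Elkhorn=13 Fernhollow=9 Greywater=25 Juniper=15 → close Greywater (overflow 20)
  25÷6 = 4 each, +1 to first 1
Round 2: Ashgrove=26 Briarlake=10 Dunmere=27 Elkhorn=17 Fernhollow=13 Juniper=19 → close Ashgrove (overflow 18)
  26÷5 = 5 each, +1 to first 1
Round 3: Briarlake=16 Dunmere=32 Elkhorn=22 Fernhollow=18 Juniper=24 → close Dunmere (overflow 20)
  32÷4 = 8 each, +1 to first 0
Round 4: Briarlake=24 Elkhorn=30 Fernhollow=26 Juniper=32 → close Juniper (overflow 22)
  32÷3 = 10 each, +1 to first 2
Round 5: Briarlake=35 Elkhorn=41 Fernhollow=36 → close Briarlake (overflow 30)
  35÷2 = 17 each, +1 to first 1
Round 6: Elkhorn=59 Fernhollow=53 → close Elkhorn (overflow 48)
  59÷1 = 59 each, +1 to first 0

Closure order: Greywater, Ashgrove, Dunmere, Juniper, Briarlake, Elkhorn
Last habitat: Fernhollow with 112 animals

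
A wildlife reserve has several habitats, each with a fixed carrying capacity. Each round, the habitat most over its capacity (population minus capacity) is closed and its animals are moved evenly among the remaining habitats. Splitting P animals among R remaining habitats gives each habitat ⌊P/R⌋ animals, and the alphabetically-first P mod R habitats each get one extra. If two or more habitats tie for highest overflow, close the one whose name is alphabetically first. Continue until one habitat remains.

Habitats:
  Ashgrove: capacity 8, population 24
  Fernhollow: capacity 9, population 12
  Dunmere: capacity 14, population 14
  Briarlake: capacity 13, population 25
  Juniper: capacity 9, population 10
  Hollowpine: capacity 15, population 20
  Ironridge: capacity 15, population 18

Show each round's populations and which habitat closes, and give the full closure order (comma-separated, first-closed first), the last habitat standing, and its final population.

Round 1: Ashgrove=24 Briarlake=25 Dunmere=14 Fernhollow=12 Hollowpine=20 Ironridge=18 Juniper=10 → close Ashgrove (overflow 16)
  24÷6 = 4 each, +1 to first 0
Round 2: Briarlake=29 Dunmere=18 Fernhollow=16 Hollowpine=24 Ironridge=22 Juniper=14 → close Briarlake (overflow 16)
  29÷5 = 5 each, +1 to first 4
Round 3: Dunmere=24 Fernhollow=22 Hollowpine=30 Ironridge=28 Juniper=19 → close Hollowpine (overflow 15)
  30÷4 = 7 each, +1 to first 2
Round 4: Dunmere=32 Fernhollow=30 Ironridge=35 Juniper=26 → close Fernhollow (overflow 21)
  30÷3 = 10 each, +1 to first 0
Round 5: Dunmere=42 Ironridge=45 Juniper=36 → close Ironridge (overflow 30)
  45÷2 = 22 each, +1 to first 1
Round 6: Dunmere=65 Juniper=58 → close Dunmere (overflow 51)
  65÷1 = 65 each, +1 to first 0

Closure order: Ashgrove, Briarlake, Hollowpine, Fernhollow, Ironridge, Dunmere
Last habitat: Juniper with 123 animals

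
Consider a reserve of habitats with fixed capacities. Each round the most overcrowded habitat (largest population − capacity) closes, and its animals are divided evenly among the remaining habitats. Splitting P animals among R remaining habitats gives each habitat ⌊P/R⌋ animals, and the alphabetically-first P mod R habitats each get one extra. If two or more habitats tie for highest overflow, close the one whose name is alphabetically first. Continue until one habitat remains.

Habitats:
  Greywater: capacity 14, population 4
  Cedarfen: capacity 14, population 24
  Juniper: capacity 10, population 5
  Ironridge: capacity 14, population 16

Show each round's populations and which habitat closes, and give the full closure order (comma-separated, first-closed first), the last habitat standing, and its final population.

Closure order: Cedarfen, Ironridge, Juniper
Last habitat: Greywater with 49 animals

Round 1: Cedarfen=24 Greywater=4 Ironridge=16 Juniper=5 → close Cedarfen (overflow 10)
  24÷3 = 8 each, +1 to first 0
Round 2: Greywater=12 Ironridge=24 Juniper=13 → close Ironridge (overflow 10)
  24÷2 = 12 each, +1 to first 0
Round 3: Greywater=24 Juniper=25 → close Juniper (overflow 15)
  25÷1 = 25 each, +1 to first 0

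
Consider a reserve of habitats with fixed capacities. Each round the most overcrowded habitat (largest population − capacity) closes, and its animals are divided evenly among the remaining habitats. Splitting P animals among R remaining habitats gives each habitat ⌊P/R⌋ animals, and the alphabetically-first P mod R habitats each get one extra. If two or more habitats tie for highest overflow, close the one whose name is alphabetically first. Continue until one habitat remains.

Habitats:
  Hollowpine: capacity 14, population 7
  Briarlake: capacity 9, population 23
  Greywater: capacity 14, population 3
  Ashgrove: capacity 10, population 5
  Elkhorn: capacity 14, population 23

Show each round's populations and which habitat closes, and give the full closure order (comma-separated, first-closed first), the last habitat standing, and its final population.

Round 1: Ashgrove=5 Briarlake=23 Elkhorn=23 Greywater=3 Hollowpine=7 → close Briarlake (overflow 14)
  23÷4 = 5 each, +1 to first 3
Round 2: Ashgrove=11 Elkhorn=29 Greywater=9 Hollowpine=12 → close Elkhorn (overflow 15)
  29÷3 = 9 each, +1 to first 2
Round 3: Ashgrove=21 Greywater=19 Hollowpine=21 → close Ashgrove (overflow 11)
  21÷2 = 10 each, +1 to first 1
Round 4: Greywater=30 Hollowpine=31 → close Hollowpine (overflow 17)
  31÷1 = 31 each, +1 to first 0

Closure order: Briarlake, Elkhorn, Ashgrove, Hollowpine
Last habitat: Greywater with 61 animals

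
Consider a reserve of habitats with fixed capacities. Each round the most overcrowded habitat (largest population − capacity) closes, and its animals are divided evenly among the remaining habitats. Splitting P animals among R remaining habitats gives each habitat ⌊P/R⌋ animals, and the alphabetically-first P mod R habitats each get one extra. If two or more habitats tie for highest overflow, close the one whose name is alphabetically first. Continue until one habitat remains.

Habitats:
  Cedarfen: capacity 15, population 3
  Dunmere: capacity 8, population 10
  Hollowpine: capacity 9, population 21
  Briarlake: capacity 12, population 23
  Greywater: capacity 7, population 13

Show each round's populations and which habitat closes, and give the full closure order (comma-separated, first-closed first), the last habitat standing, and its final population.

Round 1: Briarlake=23 Cedarfen=3 Dunmere=10 Greywater=13 Hollowpine=21 → close Hollowpine (overflow 12)
  21÷4 = 5 each, +1 to first 1
Round 2: Briarlake=29 Cedarfen=8 Dunmere=15 Greywater=18 → close Briarlake (overflow 17)
  29÷3 = 9 each, +1 to first 2
Round 3: Cedarfen=18 Dunmere=25 Greywater=27 → close Greywater (overflow 20)
  27÷2 = 13 each, +1 to first 1
Round 4: Cedarfen=32 Dunmere=38 → close Dunmere (overflow 30)
  38÷1 = 38 each, +1 to first 0

Closure order: Hollowpine, Briarlake, Greywater, Dunmere
Last habitat: Cedarfen with 70 animals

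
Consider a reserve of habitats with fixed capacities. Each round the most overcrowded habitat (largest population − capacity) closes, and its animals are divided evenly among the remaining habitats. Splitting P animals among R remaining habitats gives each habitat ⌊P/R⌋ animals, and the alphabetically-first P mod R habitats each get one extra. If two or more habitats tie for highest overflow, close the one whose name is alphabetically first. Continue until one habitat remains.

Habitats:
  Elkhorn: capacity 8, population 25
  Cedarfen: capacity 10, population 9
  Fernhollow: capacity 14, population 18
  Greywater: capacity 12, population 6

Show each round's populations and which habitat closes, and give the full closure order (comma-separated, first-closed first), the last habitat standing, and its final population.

Closure order: Elkhorn, Fernhollow, Cedarfen
Last habitat: Greywater with 58 animals

Round 1: Cedarfen=9 Elkhorn=25 Fernhollow=18 Greywater=6 → close Elkhorn (overflow 17)
  25÷3 = 8 each, +1 to first 1
Round 2: Cedarfen=18 Fernhollow=26 Greywater=14 → close Fernhollow (overflow 12)
  26÷2 = 13 each, +1 to first 0
Round 3: Cedarfen=31 Greywater=27 → close Cedarfen (overflow 21)
  31÷1 = 31 each, +1 to first 0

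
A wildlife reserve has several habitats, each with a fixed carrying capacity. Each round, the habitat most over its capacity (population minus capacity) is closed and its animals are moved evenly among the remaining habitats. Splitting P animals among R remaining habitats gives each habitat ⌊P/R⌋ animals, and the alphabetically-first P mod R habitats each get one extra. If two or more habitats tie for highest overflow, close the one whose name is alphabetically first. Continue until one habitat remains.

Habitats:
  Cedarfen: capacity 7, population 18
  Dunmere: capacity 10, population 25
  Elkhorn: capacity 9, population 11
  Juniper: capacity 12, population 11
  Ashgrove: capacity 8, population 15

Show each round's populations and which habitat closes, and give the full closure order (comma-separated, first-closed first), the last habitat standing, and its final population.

Round 1: Ashgrove=15 Cedarfen=18 Dunmere=25 Elkhorn=11 Juniper=11 → close Dunmere (overflow 15)
  25÷4 = 6 each, +1 to first 1
Round 2: Ashgrove=22 Cedarfen=24 Elkhorn=17 Juniper=17 → close Cedarfen (overflow 17)
  24÷3 = 8 each, +1 to first 0
Round 3: Ashgrove=30 Elkhorn=25 Juniper=25 → close Ashgrove (overflow 22)
  30÷2 = 15 each, +1 to first 0
Round 4: Elkhorn=40 Juniper=40 → close Elkhorn (overflow 31)
  40÷1 = 40 each, +1 to first 0

Closure order: Dunmere, Cedarfen, Ashgrove, Elkhorn
Last habitat: Juniper with 80 animals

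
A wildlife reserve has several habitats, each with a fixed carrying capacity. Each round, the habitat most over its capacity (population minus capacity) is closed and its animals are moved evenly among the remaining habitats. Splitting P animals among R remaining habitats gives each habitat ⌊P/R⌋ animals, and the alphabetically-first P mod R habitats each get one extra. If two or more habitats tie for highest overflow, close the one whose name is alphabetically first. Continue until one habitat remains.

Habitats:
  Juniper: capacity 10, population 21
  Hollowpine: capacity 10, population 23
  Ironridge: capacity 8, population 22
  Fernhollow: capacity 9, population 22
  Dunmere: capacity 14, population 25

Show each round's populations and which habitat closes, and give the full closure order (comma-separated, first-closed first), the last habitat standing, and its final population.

Round 1: Dunmere=25 Fernhollow=22 Hollowpine=23 Ironridge=22 Juniper=21 → close Ironridge (overflow 14)
  22÷4 = 5 each, +1 to first 2
Round 2: Dunmere=31 Fernhollow=28 Hollowpine=28 Juniper=26 → close Fernhollow (overflow 19)
  28÷3 = 9 each, +1 to first 1
Round 3: Dunmere=41 Hollowpine=37 Juniper=35 → close Dunmere (overflow 27)
  41÷2 = 20 each, +1 to first 1
Round 4: Hollowpine=58 Juniper=55 → close Hollowpine (overflow 48)
  58÷1 = 58 each, +1 to first 0

Closure order: Ironridge, Fernhollow, Dunmere, Hollowpine
Last habitat: Juniper with 113 animals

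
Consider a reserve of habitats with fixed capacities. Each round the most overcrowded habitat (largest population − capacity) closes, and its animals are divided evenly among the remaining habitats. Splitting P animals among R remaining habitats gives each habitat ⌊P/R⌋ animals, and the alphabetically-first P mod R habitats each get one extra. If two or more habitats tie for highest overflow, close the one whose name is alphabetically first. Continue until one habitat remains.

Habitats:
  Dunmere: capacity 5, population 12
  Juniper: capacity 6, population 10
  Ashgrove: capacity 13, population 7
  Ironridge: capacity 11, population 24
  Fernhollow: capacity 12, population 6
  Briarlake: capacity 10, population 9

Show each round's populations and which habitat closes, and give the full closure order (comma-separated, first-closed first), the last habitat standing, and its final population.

Round 1: Ashgrove=7 Briarlake=9 Dunmere=12 Fernhollow=6 Ironridge=24 Juniper=10 → close Ironridge (overflow 13)
  24÷5 = 4 each, +1 to first 4
Round 2: Ashgrove=12 Briarlake=14 Dunmere=17 Fernhollow=11 Juniper=14 → close Dunmere (overflow 12)
  17÷4 = 4 each, +1 to first 1
Round 3: Ashgrove=17 Briarlake=18 Fernhollow=15 Juniper=18 → close Juniper (overflow 12)
  18÷3 = 6 each, +1 to first 0
Round 4: Ashgrove=23 Briarlake=24 Fernhollow=21 → close Briarlake (overflow 14)
  24÷2 = 12 each, +1 to first 0
Round 5: Ashgrove=35 Fernhollow=33 → close Ashgrove (overflow 22)
  35÷1 = 35 each, +1 to first 0

Closure order: Ironridge, Dunmere, Juniper, Briarlake, Ashgrove
Last habitat: Fernhollow with 68 animals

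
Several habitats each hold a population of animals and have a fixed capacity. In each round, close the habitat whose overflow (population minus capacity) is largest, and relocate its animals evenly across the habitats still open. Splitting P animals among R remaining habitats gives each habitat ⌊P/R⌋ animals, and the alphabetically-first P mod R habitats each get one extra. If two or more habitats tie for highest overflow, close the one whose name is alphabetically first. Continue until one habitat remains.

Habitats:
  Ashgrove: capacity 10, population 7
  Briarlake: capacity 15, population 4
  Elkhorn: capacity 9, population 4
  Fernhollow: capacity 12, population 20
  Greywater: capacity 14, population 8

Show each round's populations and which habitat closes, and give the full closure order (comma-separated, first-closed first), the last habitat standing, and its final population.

Round 1: Ashgrove=7 Briarlake=4 Elkhorn=4 Fernhollow=20 Greywater=8 → close Fernhollow (overflow 8)
  20÷4 = 5 each, +1 to first 0
Round 2: Ashgrove=12 Briarlake=9 Elkhorn=9 Greywater=13 → close Ashgrove (overflow 2)
  12÷3 = 4 each, +1 to first 0
Round 3: Briarlake=13 Elkhorn=13 Greywater=17 → close Elkhorn (overflow 4)
  13÷2 = 6 each, +1 to first 1
Round 4: Briarlake=20 Greywater=23 → close Greywater (overflow 9)
  23÷1 = 23 each, +1 to first 0

Closure order: Fernhollow, Ashgrove, Elkhorn, Greywater
Last habitat: Briarlake with 43 animals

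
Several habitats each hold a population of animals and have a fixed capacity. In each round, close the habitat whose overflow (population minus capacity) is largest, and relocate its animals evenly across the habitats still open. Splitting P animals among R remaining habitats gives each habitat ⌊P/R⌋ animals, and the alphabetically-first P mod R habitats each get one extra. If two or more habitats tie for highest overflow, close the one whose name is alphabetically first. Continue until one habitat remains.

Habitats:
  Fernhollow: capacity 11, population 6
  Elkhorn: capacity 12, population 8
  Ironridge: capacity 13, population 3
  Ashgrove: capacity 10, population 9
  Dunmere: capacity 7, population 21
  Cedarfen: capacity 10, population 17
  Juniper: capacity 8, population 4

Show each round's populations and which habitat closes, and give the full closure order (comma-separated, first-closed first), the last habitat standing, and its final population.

Round 1: Ashgrove=9 Cedarfen=17 Dunmere=21 Elkhorn=8 Fernhollow=6 Ironridge=3 Juniper=4 → close Dunmere (overflow 14)
  21÷6 = 3 each, +1 to first 3
Round 2: Ashgrove=13 Cedarfen=21 Elkhorn=12 Fernhollow=9 Ironridge=6 Juniper=7 → close Cedarfen (overflow 11)
  21÷5 = 4 each, +1 to first 1
Round 3: Ashgrove=18 Elkhorn=16 Fernhollow=13 Ironridge=10 Juniper=11 → close Ashgrove (overflow 8)
  18÷4 = 4 each, +1 to first 2
Round 4: Elkhorn=21 Fernhollow=18 Ironridge=14 Juniper=15 → close Elkhorn (overflow 9)
  21÷3 = 7 each, +1 to first 0
Round 5: Fernhollow=25 Ironridge=21 Juniper=22 → close Fernhollow (overflow 14)
  25÷2 = 12 each, +1 to first 1
Round 6: Ironridge=34 Juniper=34 → close Juniper (overflow 26)
  34÷1 = 34 each, +1 to first 0

Closure order: Dunmere, Cedarfen, Ashgrove, Elkhorn, Fernhollow, Juniper
Last habitat: Ironridge with 68 animals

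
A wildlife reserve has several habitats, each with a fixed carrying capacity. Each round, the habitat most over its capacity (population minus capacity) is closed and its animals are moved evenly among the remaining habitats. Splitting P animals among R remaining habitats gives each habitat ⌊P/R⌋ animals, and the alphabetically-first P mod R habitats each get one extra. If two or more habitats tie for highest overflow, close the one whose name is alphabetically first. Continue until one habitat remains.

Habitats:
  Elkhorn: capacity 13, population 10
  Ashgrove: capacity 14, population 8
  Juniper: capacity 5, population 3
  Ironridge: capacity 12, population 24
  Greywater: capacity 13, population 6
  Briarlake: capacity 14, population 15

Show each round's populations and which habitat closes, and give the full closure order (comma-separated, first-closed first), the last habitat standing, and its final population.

Round 1: Ashgrove=8 Briarlake=15 Elkhorn=10 Greywater=6 Ironridge=24 Juniper=3 → close Ironridge (overflow 12)
  24÷5 = 4 each, +1 to first 4
Round 2: Ashgrove=13 Briarlake=20 Elkhorn=15 Greywater=11 Juniper=7 → close Briarlake (overflow 6)
  20÷4 = 5 each, +1 to first 0
Round 3: Ashgrove=18 Elkhorn=20 Greywater=16 Juniper=12 → close Elkhorn (overflow 7)
  20÷3 = 6 each, +1 to first 2
Round 4: Ashgrove=25 Greywater=23 Juniper=18 → close Juniper (overflow 13)
  18÷2 = 9 each, +1 to first 0
Round 5: Ashgrove=34 Greywater=32 → close Ashgrove (overflow 20)
  34÷1 = 34 each, +1 to first 0

Closure order: Ironridge, Briarlake, Elkhorn, Juniper, Ashgrove
Last habitat: Greywater with 66 animals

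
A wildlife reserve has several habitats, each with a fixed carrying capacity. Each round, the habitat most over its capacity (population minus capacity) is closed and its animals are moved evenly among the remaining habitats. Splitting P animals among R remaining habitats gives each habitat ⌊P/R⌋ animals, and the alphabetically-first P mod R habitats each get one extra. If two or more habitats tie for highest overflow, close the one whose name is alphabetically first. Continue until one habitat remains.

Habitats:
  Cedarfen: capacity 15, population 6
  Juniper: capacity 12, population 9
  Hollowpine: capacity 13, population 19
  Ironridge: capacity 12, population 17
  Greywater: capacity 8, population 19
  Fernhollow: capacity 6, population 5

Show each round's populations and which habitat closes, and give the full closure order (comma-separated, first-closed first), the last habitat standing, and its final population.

Closure order: Greywater, Hollowpine, Ironridge, Fernhollow, Juniper
Last habitat: Cedarfen with 75 animals

Round 1: Cedarfen=6 Fernhollow=5 Greywater=19 Hollowpine=19 Ironridge=17 Juniper=9 → close Greywater (overflow 11)
  19÷5 = 3 each, +1 to first 4
Round 2: Cedarfen=10 Fernhollow=9 Hollowpine=23 Ironridge=21 Juniper=12 → close Hollowpine (overflow 10)
  23÷4 = 5 each, +1 to first 3
Round 3: Cedarfen=16 Fernhollow=15 Ironridge=27 Juniper=17 → close Ironridge (overflow 15)
  27÷3 = 9 each, +1 to first 0
Round 4: Cedarfen=25 Fernhollow=24 Juniper=26 → close Fernhollow (overflow 18)
  24÷2 = 12 each, +1 to first 0
Round 5: Cedarfen=37 Juniper=38 → close Juniper (overflow 26)
  38÷1 = 38 each, +1 to first 0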